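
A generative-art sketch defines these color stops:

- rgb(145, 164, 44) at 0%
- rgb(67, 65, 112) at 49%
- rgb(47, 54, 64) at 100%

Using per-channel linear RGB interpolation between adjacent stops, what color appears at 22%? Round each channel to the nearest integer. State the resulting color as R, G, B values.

22% lies between the 0% and 49% stops, so the local fraction is t = (22 − 0)/(49 − 0) = 22/49 ≈ 0.449.
R = 145 + 0.449 × (67 − 145) = 109.978 → 110
G = 164 + 0.449 × (65 − 164) = 119.549 → 120
B = 44 + 0.449 × (112 − 44) = 74.532 → 75

(110, 120, 75)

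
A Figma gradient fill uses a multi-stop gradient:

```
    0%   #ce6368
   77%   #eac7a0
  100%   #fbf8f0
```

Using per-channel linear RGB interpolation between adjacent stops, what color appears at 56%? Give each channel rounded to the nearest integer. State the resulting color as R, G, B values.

56% lies between the 0% and 77% stops, so the local fraction is t = (56 − 0)/(77 − 0) = 56/77 ≈ 0.7273.
#ce6368 → (206, 99, 104); #eac7a0 → (234, 199, 160).
R = 206 + 0.7273 × (234 − 206) = 226.364 → 226
G = 99 + 0.7273 × (199 − 99) = 171.73 → 172
B = 104 + 0.7273 × (160 − 104) = 144.729 → 145

(226, 172, 145)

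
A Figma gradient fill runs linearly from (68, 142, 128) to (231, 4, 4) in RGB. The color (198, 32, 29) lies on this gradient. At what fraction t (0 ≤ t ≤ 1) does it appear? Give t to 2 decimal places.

Invert the lerp on the R channel (largest span, 163): t = (198 − 68) / (231 − 68) = 130/163 = 0.79755.
Check on G: (32 − 142)/(4 − 142) = 0.7971 ✓

0.80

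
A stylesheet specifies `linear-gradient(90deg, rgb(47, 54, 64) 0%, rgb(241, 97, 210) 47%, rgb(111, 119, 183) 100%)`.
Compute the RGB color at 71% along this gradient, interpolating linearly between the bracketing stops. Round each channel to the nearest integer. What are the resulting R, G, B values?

71% lies between the 47% and 100% stops, so the local fraction is t = (71 − 47)/(100 − 47) = 24/53 ≈ 0.4528.
R = 241 + 0.4528 × (111 − 241) = 182.136 → 182
G = 97 + 0.4528 × (119 − 97) = 106.962 → 107
B = 210 + 0.4528 × (183 − 210) = 197.774 → 198

(182, 107, 198)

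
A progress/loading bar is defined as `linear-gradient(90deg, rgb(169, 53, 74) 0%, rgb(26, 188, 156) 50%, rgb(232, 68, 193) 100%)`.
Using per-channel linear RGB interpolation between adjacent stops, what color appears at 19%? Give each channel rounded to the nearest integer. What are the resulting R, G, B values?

(115, 104, 105)

19% lies between the 0% and 50% stops, so the local fraction is t = (19 − 0)/(50 − 0) = 19/50 ≈ 0.38.
R = 169 + 0.38 × (26 − 169) = 114.66 → 115
G = 53 + 0.38 × (188 − 53) = 104.3 → 104
B = 74 + 0.38 × (156 − 74) = 105.16 → 105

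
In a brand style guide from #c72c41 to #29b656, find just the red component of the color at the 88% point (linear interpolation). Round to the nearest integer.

60

R₁ = 199 (from #c72c41), R₂ = 41 (from #29b656).
R = 199 + 0.88 × (41 − 199) = 59.96 → 60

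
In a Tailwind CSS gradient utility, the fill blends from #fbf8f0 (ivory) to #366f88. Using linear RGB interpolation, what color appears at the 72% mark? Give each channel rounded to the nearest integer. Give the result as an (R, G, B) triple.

#fbf8f0 → (251, 248, 240); #366f88 → (54, 111, 136).
72% corresponds to t = 0.72.
R = 251 + 0.72 × (54 − 251) = 251 + 0.72 × -197 = 109.16 → 109
G = 248 + 0.72 × (111 − 248) = 248 + 0.72 × -137 = 149.36 → 149
B = 240 + 0.72 × (136 − 240) = 240 + 0.72 × -104 = 165.12 → 165

(109, 149, 165)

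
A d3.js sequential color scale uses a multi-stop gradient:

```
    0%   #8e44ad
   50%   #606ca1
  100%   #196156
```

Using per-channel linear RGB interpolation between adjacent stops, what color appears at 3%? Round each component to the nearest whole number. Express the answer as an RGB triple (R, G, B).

3% lies between the 0% and 50% stops, so the local fraction is t = (3 − 0)/(50 − 0) = 3/50 ≈ 0.06.
#8e44ad → (142, 68, 173); #606ca1 → (96, 108, 161).
R = 142 + 0.06 × (96 − 142) = 139.24 → 139
G = 68 + 0.06 × (108 − 68) = 70.4 → 70
B = 173 + 0.06 × (161 − 173) = 172.28 → 172

(139, 70, 172)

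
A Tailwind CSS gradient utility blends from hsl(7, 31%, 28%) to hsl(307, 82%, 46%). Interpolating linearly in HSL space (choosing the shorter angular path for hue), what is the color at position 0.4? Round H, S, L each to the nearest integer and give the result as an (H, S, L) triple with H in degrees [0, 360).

Hue: 307 − 7 = 300°, but |300| > 180 so the shorter arc goes the other way: Δh = 300 − 360 = -60°.
H = 7 + 0.4 × (-60) = -17 → -17 → -17 mod 360 = 343°
S = 31 + 0.4 × (82 − 31) = 51.4 → 51%
L = 28 + 0.4 × (46 − 28) = 35.2 → 35%

(343, 51, 35)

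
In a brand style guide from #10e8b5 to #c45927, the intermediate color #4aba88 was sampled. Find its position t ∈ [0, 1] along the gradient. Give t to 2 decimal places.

0.32

Invert the lerp on the R channel (largest span, 180): t = (74 − 16) / (196 − 16) = 58/180 = 0.32222.
Check on G: (186 − 232)/(89 − 232) = 0.3217 ✓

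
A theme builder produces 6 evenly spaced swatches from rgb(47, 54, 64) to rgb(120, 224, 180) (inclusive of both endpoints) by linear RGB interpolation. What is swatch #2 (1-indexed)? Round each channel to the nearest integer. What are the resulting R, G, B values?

(62, 88, 87)

With 6 swatches and endpoints inclusive, swatch 2 sits at t = (2 − 1)/(6 − 1) = 1/5 ≈ 0.2.
R = 47 + 0.2 × (120 − 47) = 61.6 → 62
G = 54 + 0.2 × (224 − 54) = 88 → 88
B = 64 + 0.2 × (180 − 64) = 87.2 → 87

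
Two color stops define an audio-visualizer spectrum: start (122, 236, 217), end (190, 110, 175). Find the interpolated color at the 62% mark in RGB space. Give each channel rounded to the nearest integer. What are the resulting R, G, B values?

(164, 158, 191)

62% corresponds to t = 0.62.
R = 122 + 0.62 × (190 − 122) = 122 + 0.62 × 68 = 164.16 → 164
G = 236 + 0.62 × (110 − 236) = 236 + 0.62 × -126 = 157.88 → 158
B = 217 + 0.62 × (175 − 217) = 217 + 0.62 × -42 = 190.96 → 191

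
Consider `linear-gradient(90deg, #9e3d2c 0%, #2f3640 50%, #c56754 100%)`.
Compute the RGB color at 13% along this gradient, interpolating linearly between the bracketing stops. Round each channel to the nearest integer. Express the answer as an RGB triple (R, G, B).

(129, 59, 49)

13% lies between the 0% and 50% stops, so the local fraction is t = (13 − 0)/(50 − 0) = 13/50 ≈ 0.26.
#9e3d2c → (158, 61, 44); #2f3640 → (47, 54, 64).
R = 158 + 0.26 × (47 − 158) = 129.14 → 129
G = 61 + 0.26 × (54 − 61) = 59.18 → 59
B = 44 + 0.26 × (64 − 44) = 49.2 → 49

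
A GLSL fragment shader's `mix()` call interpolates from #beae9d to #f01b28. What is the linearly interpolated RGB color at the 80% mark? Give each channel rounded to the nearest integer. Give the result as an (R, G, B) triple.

#beae9d → (190, 174, 157); #f01b28 → (240, 27, 40).
80% corresponds to t = 0.8.
R = 190 + 0.8 × (240 − 190) = 190 + 0.8 × 50 = 230 → 230
G = 174 + 0.8 × (27 − 174) = 174 + 0.8 × -147 = 56.4 → 56
B = 157 + 0.8 × (40 − 157) = 157 + 0.8 × -117 = 63.4 → 63
So the blended color is (230, 56, 63), about #e6383f.

(230, 56, 63)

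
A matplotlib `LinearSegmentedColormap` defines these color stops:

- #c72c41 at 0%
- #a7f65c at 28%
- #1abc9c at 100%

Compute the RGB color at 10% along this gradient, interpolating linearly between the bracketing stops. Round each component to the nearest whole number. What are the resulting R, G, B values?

(188, 116, 75)

10% lies between the 0% and 28% stops, so the local fraction is t = (10 − 0)/(28 − 0) = 10/28 ≈ 0.3571.
#c72c41 → (199, 44, 65); #a7f65c → (167, 246, 92).
R = 199 + 0.3571 × (167 − 199) = 187.573 → 188
G = 44 + 0.3571 × (246 − 44) = 116.134 → 116
B = 65 + 0.3571 × (92 − 65) = 74.642 → 75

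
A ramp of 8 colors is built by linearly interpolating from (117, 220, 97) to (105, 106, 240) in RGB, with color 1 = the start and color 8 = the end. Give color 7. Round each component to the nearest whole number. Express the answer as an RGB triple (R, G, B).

With 8 swatches and endpoints inclusive, swatch 7 sits at t = (7 − 1)/(8 − 1) = 6/7 ≈ 0.8571.
R = 117 + 0.8571 × (105 − 117) = 106.715 → 107
G = 220 + 0.8571 × (106 − 220) = 122.291 → 122
B = 97 + 0.8571 × (240 − 97) = 219.565 → 220

(107, 122, 220)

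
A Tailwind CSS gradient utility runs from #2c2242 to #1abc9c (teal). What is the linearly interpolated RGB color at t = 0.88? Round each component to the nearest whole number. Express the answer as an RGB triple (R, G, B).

#2c2242 → (44, 34, 66); #1abc9c → (26, 188, 156).
R = 44 + 0.88 × (26 − 44) = 44 + 0.88 × -18 = 28.16 → 28
G = 34 + 0.88 × (188 − 34) = 34 + 0.88 × 154 = 169.52 → 170
B = 66 + 0.88 × (156 − 66) = 66 + 0.88 × 90 = 145.2 → 145

(28, 170, 145)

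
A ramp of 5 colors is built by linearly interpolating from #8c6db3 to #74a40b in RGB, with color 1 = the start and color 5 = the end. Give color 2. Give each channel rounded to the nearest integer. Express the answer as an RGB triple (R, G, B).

With 5 swatches and endpoints inclusive, swatch 2 sits at t = (2 − 1)/(5 − 1) = 1/4 ≈ 0.25.
#8c6db3 → (140, 109, 179); #74a40b → (116, 164, 11).
R = 140 + 0.25 × (116 − 140) = 134 → 134
G = 109 + 0.25 × (164 − 109) = 122.75 → 123
B = 179 + 0.25 × (11 − 179) = 137 → 137

(134, 123, 137)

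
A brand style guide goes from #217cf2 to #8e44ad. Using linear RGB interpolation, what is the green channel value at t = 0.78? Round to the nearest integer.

80

G₁ = 124 (from #217cf2), G₂ = 68 (from #8e44ad).
G = 124 + 0.78 × (68 − 124) = 80.32 → 80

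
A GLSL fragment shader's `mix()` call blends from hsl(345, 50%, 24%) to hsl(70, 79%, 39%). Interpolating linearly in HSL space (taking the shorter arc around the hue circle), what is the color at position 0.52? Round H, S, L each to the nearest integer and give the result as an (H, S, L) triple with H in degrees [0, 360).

Hue: 70 − 345 = -275°, but |-275| > 180 so the shorter arc goes the other way: Δh = -275 + 360 = 85°.
H = 345 + 0.52 × (85) = 389.2 → 389 → 389 mod 360 = 29°
S = 50 + 0.52 × (79 − 50) = 65.08 → 65%
L = 24 + 0.52 × (39 − 24) = 31.8 → 32%

(29, 65, 32)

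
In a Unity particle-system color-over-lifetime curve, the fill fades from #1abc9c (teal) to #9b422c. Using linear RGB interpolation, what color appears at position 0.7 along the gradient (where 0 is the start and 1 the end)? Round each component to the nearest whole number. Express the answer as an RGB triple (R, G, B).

(116, 103, 78)

#1abc9c → (26, 188, 156); #9b422c → (155, 66, 44).
R = 26 + 0.7 × (155 − 26) = 26 + 0.7 × 129 = 116.3 → 116
G = 188 + 0.7 × (66 − 188) = 188 + 0.7 × -122 = 102.6 → 103
B = 156 + 0.7 × (44 − 156) = 156 + 0.7 × -112 = 77.6 → 78
So the blended color is (116, 103, 78), about #74674e.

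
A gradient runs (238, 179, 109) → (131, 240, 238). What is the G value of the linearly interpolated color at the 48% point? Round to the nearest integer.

208

G = 179 + 0.48 × (240 − 179) = 208.28 → 208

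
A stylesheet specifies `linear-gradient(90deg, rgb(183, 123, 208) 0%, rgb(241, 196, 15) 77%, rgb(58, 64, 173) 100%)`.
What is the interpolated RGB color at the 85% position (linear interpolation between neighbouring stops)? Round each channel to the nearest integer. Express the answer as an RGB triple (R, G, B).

85% lies between the 77% and 100% stops, so the local fraction is t = (85 − 77)/(100 − 77) = 8/23 ≈ 0.3478.
R = 241 + 0.3478 × (58 − 241) = 177.353 → 177
G = 196 + 0.3478 × (64 − 196) = 150.09 → 150
B = 15 + 0.3478 × (173 − 15) = 69.952 → 70

(177, 150, 70)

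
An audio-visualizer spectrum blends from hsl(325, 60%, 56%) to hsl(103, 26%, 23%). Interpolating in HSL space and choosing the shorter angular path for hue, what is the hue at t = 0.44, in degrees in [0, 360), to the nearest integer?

26

Hue: 103 − 325 = -222°, but |-222| > 180 so the shorter arc goes the other way: Δh = -222 + 360 = 138°.
H = 325 + 0.44 × (138) = 385.72 → 386 → 386 mod 360 = 26°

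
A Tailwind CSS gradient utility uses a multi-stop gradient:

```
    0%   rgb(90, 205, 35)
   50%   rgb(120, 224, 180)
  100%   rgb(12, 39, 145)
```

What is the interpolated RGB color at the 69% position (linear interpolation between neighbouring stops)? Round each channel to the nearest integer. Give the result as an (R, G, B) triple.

69% lies between the 50% and 100% stops, so the local fraction is t = (69 − 50)/(100 − 50) = 19/50 ≈ 0.38.
R = 120 + 0.38 × (12 − 120) = 78.96 → 79
G = 224 + 0.38 × (39 − 224) = 153.7 → 154
B = 180 + 0.38 × (145 − 180) = 166.7 → 167

(79, 154, 167)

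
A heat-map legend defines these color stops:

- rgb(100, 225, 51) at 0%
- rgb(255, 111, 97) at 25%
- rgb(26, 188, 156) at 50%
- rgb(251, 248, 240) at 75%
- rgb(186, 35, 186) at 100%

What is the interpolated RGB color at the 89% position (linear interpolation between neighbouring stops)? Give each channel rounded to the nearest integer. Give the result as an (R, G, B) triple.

89% lies between the 75% and 100% stops, so the local fraction is t = (89 − 75)/(100 − 75) = 14/25 ≈ 0.56.
R = 251 + 0.56 × (186 − 251) = 214.6 → 215
G = 248 + 0.56 × (35 − 248) = 128.72 → 129
B = 240 + 0.56 × (186 − 240) = 209.76 → 210

(215, 129, 210)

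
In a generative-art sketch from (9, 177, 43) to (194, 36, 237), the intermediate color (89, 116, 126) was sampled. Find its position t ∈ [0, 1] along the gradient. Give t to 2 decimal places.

Invert the lerp on the B channel (largest span, 194): t = (126 − 43) / (237 − 43) = 83/194 = 0.42784.
Check on R: (89 − 9)/(194 − 9) = 0.4324 ✓

0.43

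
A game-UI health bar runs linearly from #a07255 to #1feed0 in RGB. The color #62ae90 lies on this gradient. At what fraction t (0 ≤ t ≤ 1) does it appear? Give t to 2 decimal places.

Invert the lerp on the R channel (largest span, 129): t = (98 − 160) / (31 − 160) = -62/-129 = 0.48062.
Check on G: (174 − 114)/(238 − 114) = 0.4839 ✓

0.48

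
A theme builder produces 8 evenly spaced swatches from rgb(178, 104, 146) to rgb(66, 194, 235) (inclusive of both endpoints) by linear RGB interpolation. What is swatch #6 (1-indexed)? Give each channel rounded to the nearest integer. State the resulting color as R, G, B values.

(98, 168, 210)

With 8 swatches and endpoints inclusive, swatch 6 sits at t = (6 − 1)/(8 − 1) = 5/7 ≈ 0.7143.
R = 178 + 0.7143 × (66 − 178) = 97.998 → 98
G = 104 + 0.7143 × (194 − 104) = 168.287 → 168
B = 146 + 0.7143 × (235 − 146) = 209.573 → 210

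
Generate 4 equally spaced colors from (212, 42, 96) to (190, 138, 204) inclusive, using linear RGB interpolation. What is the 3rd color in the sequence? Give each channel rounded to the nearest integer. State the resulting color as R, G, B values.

With 4 swatches and endpoints inclusive, swatch 3 sits at t = (3 − 1)/(4 − 1) = 2/3 ≈ 0.6667.
R = 212 + 0.6667 × (190 − 212) = 197.333 → 197
G = 42 + 0.6667 × (138 − 42) = 106.003 → 106
B = 96 + 0.6667 × (204 − 96) = 168.004 → 168

(197, 106, 168)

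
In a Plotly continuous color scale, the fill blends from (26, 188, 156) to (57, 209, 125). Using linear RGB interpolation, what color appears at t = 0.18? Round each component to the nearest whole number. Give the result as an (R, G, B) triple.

R = 26 + 0.18 × (57 − 26) = 26 + 0.18 × 31 = 31.58 → 32
G = 188 + 0.18 × (209 − 188) = 188 + 0.18 × 21 = 191.78 → 192
B = 156 + 0.18 × (125 − 156) = 156 + 0.18 × -31 = 150.42 → 150

(32, 192, 150)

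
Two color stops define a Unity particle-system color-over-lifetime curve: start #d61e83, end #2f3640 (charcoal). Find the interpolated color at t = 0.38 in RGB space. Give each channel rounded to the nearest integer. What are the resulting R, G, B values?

#d61e83 → (214, 30, 131); #2f3640 → (47, 54, 64).
R = 214 + 0.38 × (47 − 214) = 214 + 0.38 × -167 = 150.54 → 151
G = 30 + 0.38 × (54 − 30) = 30 + 0.38 × 24 = 39.12 → 39
B = 131 + 0.38 × (64 − 131) = 131 + 0.38 × -67 = 105.54 → 106

(151, 39, 106)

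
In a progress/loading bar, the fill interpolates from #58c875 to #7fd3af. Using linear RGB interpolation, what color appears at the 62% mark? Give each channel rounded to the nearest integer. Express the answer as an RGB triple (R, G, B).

(112, 207, 153)

#58c875 → (88, 200, 117); #7fd3af → (127, 211, 175).
62% corresponds to t = 0.62.
R = 88 + 0.62 × (127 − 88) = 88 + 0.62 × 39 = 112.18 → 112
G = 200 + 0.62 × (211 − 200) = 200 + 0.62 × 11 = 206.82 → 207
B = 117 + 0.62 × (175 − 117) = 117 + 0.62 × 58 = 152.96 → 153
So the blended color is (112, 207, 153), about #70cf99.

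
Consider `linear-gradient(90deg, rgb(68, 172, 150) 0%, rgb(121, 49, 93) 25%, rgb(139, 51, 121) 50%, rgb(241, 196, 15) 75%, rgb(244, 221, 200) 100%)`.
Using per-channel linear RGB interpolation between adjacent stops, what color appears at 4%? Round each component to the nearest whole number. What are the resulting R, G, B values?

4% lies between the 0% and 25% stops, so the local fraction is t = (4 − 0)/(25 − 0) = 4/25 ≈ 0.16.
R = 68 + 0.16 × (121 − 68) = 76.48 → 76
G = 172 + 0.16 × (49 − 172) = 152.32 → 152
B = 150 + 0.16 × (93 − 150) = 140.88 → 141

(76, 152, 141)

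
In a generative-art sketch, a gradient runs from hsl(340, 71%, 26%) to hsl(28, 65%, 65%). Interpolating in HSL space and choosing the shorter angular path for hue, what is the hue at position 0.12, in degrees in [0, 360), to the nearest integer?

Hue: 28 − 340 = -312°, but |-312| > 180 so the shorter arc goes the other way: Δh = -312 + 360 = 48°.
H = 340 + 0.12 × (48) = 345.76 → 346°

346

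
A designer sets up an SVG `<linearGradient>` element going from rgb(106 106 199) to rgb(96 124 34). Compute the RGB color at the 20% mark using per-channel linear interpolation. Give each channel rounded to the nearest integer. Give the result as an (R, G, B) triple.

20% corresponds to t = 0.2.
R = 106 + 0.2 × (96 − 106) = 106 + 0.2 × -10 = 104 → 104
G = 106 + 0.2 × (124 − 106) = 106 + 0.2 × 18 = 109.6 → 110
B = 199 + 0.2 × (34 − 199) = 199 + 0.2 × -165 = 166 → 166

(104, 110, 166)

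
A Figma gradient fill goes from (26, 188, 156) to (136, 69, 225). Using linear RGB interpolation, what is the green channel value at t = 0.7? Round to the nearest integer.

G = 188 + 0.7 × (69 − 188) = 104.7 → 105

105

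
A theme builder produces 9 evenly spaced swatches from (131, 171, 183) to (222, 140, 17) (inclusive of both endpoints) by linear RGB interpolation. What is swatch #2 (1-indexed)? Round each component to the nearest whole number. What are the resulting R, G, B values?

(142, 167, 162)

With 9 swatches and endpoints inclusive, swatch 2 sits at t = (2 − 1)/(9 − 1) = 1/8 ≈ 0.125.
R = 131 + 0.125 × (222 − 131) = 142.375 → 142
G = 171 + 0.125 × (140 − 171) = 167.125 → 167
B = 183 + 0.125 × (17 − 183) = 162.25 → 162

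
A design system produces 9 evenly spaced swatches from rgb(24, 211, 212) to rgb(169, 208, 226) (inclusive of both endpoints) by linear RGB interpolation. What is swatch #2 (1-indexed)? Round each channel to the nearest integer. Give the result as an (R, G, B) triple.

(42, 211, 214)

With 9 swatches and endpoints inclusive, swatch 2 sits at t = (2 − 1)/(9 − 1) = 1/8 ≈ 0.125.
R = 24 + 0.125 × (169 − 24) = 42.125 → 42
G = 211 + 0.125 × (208 − 211) = 210.625 → 211
B = 212 + 0.125 × (226 − 212) = 213.75 → 214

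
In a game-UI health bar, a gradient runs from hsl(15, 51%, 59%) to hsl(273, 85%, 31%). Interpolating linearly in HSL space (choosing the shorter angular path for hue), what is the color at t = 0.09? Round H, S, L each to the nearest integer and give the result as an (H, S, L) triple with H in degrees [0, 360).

Hue: 273 − 15 = 258°, but |258| > 180 so the shorter arc goes the other way: Δh = 258 − 360 = -102°.
H = 15 + 0.09 × (-102) = 5.82 → 6°
S = 51 + 0.09 × (85 − 51) = 54.06 → 54%
L = 59 + 0.09 × (31 − 59) = 56.48 → 56%

(6, 54, 56)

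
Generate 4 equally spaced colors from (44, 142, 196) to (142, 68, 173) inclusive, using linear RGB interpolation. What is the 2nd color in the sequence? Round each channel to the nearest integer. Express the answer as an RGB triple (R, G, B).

(77, 117, 188)

With 4 swatches and endpoints inclusive, swatch 2 sits at t = (2 − 1)/(4 − 1) = 1/3 ≈ 0.3333.
R = 44 + 0.3333 × (142 − 44) = 76.663 → 77
G = 142 + 0.3333 × (68 − 142) = 117.336 → 117
B = 196 + 0.3333 × (173 − 196) = 188.334 → 188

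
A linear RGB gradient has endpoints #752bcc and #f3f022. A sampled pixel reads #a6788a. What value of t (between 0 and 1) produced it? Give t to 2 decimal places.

0.39

Invert the lerp on the G channel (largest span, 197): t = (120 − 43) / (240 − 43) = 77/197 = 0.39086.
Check on R: (166 − 117)/(243 − 117) = 0.3889 ✓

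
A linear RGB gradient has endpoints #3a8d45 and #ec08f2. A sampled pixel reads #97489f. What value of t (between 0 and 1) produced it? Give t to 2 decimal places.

0.52

Invert the lerp on the R channel (largest span, 178): t = (151 − 58) / (236 − 58) = 93/178 = 0.52247.
Check on G: (72 − 141)/(8 − 141) = 0.5188 ✓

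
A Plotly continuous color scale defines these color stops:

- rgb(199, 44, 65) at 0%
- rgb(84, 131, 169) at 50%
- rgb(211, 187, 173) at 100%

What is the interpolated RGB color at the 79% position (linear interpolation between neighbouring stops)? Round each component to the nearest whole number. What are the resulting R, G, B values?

(158, 163, 171)

79% lies between the 50% and 100% stops, so the local fraction is t = (79 − 50)/(100 − 50) = 29/50 ≈ 0.58.
R = 84 + 0.58 × (211 − 84) = 157.66 → 158
G = 131 + 0.58 × (187 − 131) = 163.48 → 163
B = 169 + 0.58 × (173 − 169) = 171.32 → 171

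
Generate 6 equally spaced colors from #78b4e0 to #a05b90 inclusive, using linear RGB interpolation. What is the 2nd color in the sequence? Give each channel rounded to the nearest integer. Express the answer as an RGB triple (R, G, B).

(128, 162, 208)

With 6 swatches and endpoints inclusive, swatch 2 sits at t = (2 − 1)/(6 − 1) = 1/5 ≈ 0.2.
#78b4e0 → (120, 180, 224); #a05b90 → (160, 91, 144).
R = 120 + 0.2 × (160 − 120) = 128 → 128
G = 180 + 0.2 × (91 − 180) = 162.2 → 162
B = 224 + 0.2 × (144 − 224) = 208 → 208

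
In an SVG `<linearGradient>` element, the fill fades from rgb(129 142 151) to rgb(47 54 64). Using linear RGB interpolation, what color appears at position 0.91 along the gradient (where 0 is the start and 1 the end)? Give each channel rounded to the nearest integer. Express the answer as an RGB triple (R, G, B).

(54, 62, 72)

R = 129 + 0.91 × (47 − 129) = 129 + 0.91 × -82 = 54.38 → 54
G = 142 + 0.91 × (54 − 142) = 142 + 0.91 × -88 = 61.92 → 62
B = 151 + 0.91 × (64 − 151) = 151 + 0.91 × -87 = 71.83 → 72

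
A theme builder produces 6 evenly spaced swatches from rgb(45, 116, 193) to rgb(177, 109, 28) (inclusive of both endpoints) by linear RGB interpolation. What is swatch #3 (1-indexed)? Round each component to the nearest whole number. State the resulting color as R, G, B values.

With 6 swatches and endpoints inclusive, swatch 3 sits at t = (3 − 1)/(6 − 1) = 2/5 ≈ 0.4.
R = 45 + 0.4 × (177 − 45) = 97.8 → 98
G = 116 + 0.4 × (109 − 116) = 113.2 → 113
B = 193 + 0.4 × (28 − 193) = 127 → 127

(98, 113, 127)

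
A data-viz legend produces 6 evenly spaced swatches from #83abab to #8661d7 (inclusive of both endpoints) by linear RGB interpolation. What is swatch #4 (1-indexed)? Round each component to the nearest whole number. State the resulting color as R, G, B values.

With 6 swatches and endpoints inclusive, swatch 4 sits at t = (4 − 1)/(6 − 1) = 3/5 ≈ 0.6.
#83abab → (131, 171, 171); #8661d7 → (134, 97, 215).
R = 131 + 0.6 × (134 − 131) = 132.8 → 133
G = 171 + 0.6 × (97 − 171) = 126.6 → 127
B = 171 + 0.6 × (215 − 171) = 197.4 → 197

(133, 127, 197)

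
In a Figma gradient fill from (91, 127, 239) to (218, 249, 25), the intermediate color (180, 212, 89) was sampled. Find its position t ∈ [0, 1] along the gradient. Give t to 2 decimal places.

0.70

Invert the lerp on the B channel (largest span, 214): t = (89 − 239) / (25 − 239) = -150/-214 = 0.70093.
Check on R: (180 − 91)/(218 − 91) = 0.7008 ✓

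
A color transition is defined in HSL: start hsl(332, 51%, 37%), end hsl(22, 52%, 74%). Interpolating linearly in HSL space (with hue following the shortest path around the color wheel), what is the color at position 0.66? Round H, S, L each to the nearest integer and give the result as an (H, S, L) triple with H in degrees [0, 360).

Hue: 22 − 332 = -310°, but |-310| > 180 so the shorter arc goes the other way: Δh = -310 + 360 = 50°.
H = 332 + 0.66 × (50) = 365 → 365 → 365 mod 360 = 5°
S = 51 + 0.66 × (52 − 51) = 51.66 → 52%
L = 37 + 0.66 × (74 − 37) = 61.42 → 61%

(5, 52, 61)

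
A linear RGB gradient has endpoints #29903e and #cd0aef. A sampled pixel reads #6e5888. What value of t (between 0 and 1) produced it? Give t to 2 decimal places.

0.42

Invert the lerp on the B channel (largest span, 177): t = (136 − 62) / (239 − 62) = 74/177 = 0.41808.
Check on R: (110 − 41)/(205 − 41) = 0.4207 ✓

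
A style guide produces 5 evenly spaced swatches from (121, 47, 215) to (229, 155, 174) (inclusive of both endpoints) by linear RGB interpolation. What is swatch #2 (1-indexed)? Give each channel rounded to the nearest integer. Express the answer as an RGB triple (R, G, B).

With 5 swatches and endpoints inclusive, swatch 2 sits at t = (2 − 1)/(5 − 1) = 1/4 ≈ 0.25.
R = 121 + 0.25 × (229 − 121) = 148 → 148
G = 47 + 0.25 × (155 − 47) = 74 → 74
B = 215 + 0.25 × (174 − 215) = 204.75 → 205

(148, 74, 205)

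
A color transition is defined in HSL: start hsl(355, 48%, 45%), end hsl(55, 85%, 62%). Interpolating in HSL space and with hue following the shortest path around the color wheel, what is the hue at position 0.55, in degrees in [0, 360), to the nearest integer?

Hue: 55 − 355 = -300°, but |-300| > 180 so the shorter arc goes the other way: Δh = -300 + 360 = 60°.
H = 355 + 0.55 × (60) = 388 → 388 → 388 mod 360 = 28°

28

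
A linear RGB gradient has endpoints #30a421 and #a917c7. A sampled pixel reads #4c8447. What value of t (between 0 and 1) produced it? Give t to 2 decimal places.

0.23

Invert the lerp on the B channel (largest span, 166): t = (71 − 33) / (199 − 33) = 38/166 = 0.22892.
Check on R: (76 − 48)/(169 − 48) = 0.2314 ✓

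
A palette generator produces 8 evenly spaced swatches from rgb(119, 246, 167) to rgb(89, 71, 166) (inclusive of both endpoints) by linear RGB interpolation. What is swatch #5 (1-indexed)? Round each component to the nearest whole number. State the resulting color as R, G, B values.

(102, 146, 166)

With 8 swatches and endpoints inclusive, swatch 5 sits at t = (5 − 1)/(8 − 1) = 4/7 ≈ 0.5714.
R = 119 + 0.5714 × (89 − 119) = 101.858 → 102
G = 246 + 0.5714 × (71 − 246) = 146.005 → 146
B = 167 + 0.5714 × (166 − 167) = 166.429 → 166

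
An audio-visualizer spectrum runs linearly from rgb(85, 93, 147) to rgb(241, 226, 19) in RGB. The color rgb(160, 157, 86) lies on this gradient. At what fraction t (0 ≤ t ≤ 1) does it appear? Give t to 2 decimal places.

0.48

Invert the lerp on the R channel (largest span, 156): t = (160 − 85) / (241 − 85) = 75/156 = 0.48077.
Check on G: (157 − 93)/(226 − 93) = 0.4812 ✓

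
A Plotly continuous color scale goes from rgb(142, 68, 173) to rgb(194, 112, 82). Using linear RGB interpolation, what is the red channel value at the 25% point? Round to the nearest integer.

155

R = 142 + 0.25 × (194 − 142) = 155 → 155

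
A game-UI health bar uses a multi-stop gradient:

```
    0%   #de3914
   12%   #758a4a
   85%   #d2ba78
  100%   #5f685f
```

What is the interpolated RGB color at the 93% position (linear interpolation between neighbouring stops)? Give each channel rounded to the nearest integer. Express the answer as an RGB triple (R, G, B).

(149, 142, 107)

93% lies between the 85% and 100% stops, so the local fraction is t = (93 − 85)/(100 − 85) = 8/15 ≈ 0.5333.
#d2ba78 → (210, 186, 120); #5f685f → (95, 104, 95).
R = 210 + 0.5333 × (95 − 210) = 148.671 → 149
G = 186 + 0.5333 × (104 − 186) = 142.269 → 142
B = 120 + 0.5333 × (95 − 120) = 106.668 → 107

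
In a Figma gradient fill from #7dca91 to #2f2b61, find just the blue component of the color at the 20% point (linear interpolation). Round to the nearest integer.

135

B₁ = 145 (from #7dca91), B₂ = 97 (from #2f2b61).
B = 145 + 0.2 × (97 − 145) = 135.4 → 135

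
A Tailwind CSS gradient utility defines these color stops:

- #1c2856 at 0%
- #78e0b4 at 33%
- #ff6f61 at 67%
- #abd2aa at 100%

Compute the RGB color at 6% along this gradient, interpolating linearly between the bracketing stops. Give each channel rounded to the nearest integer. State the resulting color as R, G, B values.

6% lies between the 0% and 33% stops, so the local fraction is t = (6 − 0)/(33 − 0) = 6/33 ≈ 0.1818.
#1c2856 → (28, 40, 86); #78e0b4 → (120, 224, 180).
R = 28 + 0.1818 × (120 − 28) = 44.726 → 45
G = 40 + 0.1818 × (224 − 40) = 73.451 → 73
B = 86 + 0.1818 × (180 − 86) = 103.089 → 103

(45, 73, 103)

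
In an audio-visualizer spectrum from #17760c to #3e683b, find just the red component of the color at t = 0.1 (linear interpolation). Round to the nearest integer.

R₁ = 23 (from #17760c), R₂ = 62 (from #3e683b).
R = 23 + 0.1 × (62 − 23) = 26.9 → 27

27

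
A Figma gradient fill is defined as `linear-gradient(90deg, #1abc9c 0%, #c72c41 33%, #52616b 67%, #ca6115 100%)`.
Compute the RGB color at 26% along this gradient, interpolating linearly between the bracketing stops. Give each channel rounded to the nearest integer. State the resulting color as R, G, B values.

26% lies between the 0% and 33% stops, so the local fraction is t = (26 − 0)/(33 − 0) = 26/33 ≈ 0.7879.
#1abc9c → (26, 188, 156); #c72c41 → (199, 44, 65).
R = 26 + 0.7879 × (199 − 26) = 162.307 → 162
G = 188 + 0.7879 × (44 − 188) = 74.542 → 75
B = 156 + 0.7879 × (65 − 156) = 84.301 → 84

(162, 75, 84)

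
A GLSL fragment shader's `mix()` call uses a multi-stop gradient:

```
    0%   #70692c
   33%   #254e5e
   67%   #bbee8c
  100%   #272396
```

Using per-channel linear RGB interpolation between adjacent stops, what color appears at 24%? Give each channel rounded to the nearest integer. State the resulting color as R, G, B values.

24% lies between the 0% and 33% stops, so the local fraction is t = (24 − 0)/(33 − 0) = 24/33 ≈ 0.7273.
#70692c → (112, 105, 44); #254e5e → (37, 78, 94).
R = 112 + 0.7273 × (37 − 112) = 57.453 → 57
G = 105 + 0.7273 × (78 − 105) = 85.363 → 85
B = 44 + 0.7273 × (94 − 44) = 80.365 → 80

(57, 85, 80)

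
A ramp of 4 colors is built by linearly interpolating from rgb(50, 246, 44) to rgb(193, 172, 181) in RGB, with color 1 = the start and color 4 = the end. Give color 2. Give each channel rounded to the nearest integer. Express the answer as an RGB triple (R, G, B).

With 4 swatches and endpoints inclusive, swatch 2 sits at t = (2 − 1)/(4 − 1) = 1/3 ≈ 0.3333.
R = 50 + 0.3333 × (193 − 50) = 97.662 → 98
G = 246 + 0.3333 × (172 − 246) = 221.336 → 221
B = 44 + 0.3333 × (181 − 44) = 89.662 → 90

(98, 221, 90)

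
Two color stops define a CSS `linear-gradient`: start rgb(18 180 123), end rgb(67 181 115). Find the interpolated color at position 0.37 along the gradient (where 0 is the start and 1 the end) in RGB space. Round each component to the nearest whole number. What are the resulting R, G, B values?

R = 18 + 0.37 × (67 − 18) = 18 + 0.37 × 49 = 36.13 → 36
G = 180 + 0.37 × (181 − 180) = 180 + 0.37 × 1 = 180.37 → 180
B = 123 + 0.37 × (115 − 123) = 123 + 0.37 × -8 = 120.04 → 120

(36, 180, 120)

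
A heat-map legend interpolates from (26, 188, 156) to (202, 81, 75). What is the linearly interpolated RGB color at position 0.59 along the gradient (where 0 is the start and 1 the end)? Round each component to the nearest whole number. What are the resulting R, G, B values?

(130, 125, 108)

R = 26 + 0.59 × (202 − 26) = 26 + 0.59 × 176 = 129.84 → 130
G = 188 + 0.59 × (81 − 188) = 188 + 0.59 × -107 = 124.87 → 125
B = 156 + 0.59 × (75 − 156) = 156 + 0.59 × -81 = 108.21 → 108
So the blended color is (130, 125, 108), about #827d6c.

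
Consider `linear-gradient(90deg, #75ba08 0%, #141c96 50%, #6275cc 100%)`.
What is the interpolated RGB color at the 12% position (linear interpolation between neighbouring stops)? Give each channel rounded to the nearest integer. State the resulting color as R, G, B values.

(94, 148, 42)

12% lies between the 0% and 50% stops, so the local fraction is t = (12 − 0)/(50 − 0) = 12/50 ≈ 0.24.
#75ba08 → (117, 186, 8); #141c96 → (20, 28, 150).
R = 117 + 0.24 × (20 − 117) = 93.72 → 94
G = 186 + 0.24 × (28 − 186) = 148.08 → 148
B = 8 + 0.24 × (150 − 8) = 42.08 → 42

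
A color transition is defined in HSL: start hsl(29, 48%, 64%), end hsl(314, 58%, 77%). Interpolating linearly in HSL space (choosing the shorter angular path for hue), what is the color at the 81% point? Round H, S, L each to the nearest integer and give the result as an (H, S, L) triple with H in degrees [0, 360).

Hue: 314 − 29 = 285°, but |285| > 180 so the shorter arc goes the other way: Δh = 285 − 360 = -75°.
H = 29 + 0.81 × (-75) = -31.75 → -32 → -32 mod 360 = 328°
S = 48 + 0.81 × (58 − 48) = 56.1 → 56%
L = 64 + 0.81 × (77 − 64) = 74.53 → 75%

(328, 56, 75)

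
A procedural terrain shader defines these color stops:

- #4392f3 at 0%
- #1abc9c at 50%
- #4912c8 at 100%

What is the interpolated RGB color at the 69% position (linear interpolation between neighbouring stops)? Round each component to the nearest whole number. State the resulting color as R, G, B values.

69% lies between the 50% and 100% stops, so the local fraction is t = (69 − 50)/(100 − 50) = 19/50 ≈ 0.38.
#1abc9c → (26, 188, 156); #4912c8 → (73, 18, 200).
R = 26 + 0.38 × (73 − 26) = 43.86 → 44
G = 188 + 0.38 × (18 − 188) = 123.4 → 123
B = 156 + 0.38 × (200 − 156) = 172.72 → 173

(44, 123, 173)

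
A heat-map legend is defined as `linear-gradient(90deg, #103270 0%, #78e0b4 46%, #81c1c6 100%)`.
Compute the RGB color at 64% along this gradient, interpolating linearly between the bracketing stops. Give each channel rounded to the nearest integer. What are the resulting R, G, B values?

(123, 214, 186)

64% lies between the 46% and 100% stops, so the local fraction is t = (64 − 46)/(100 − 46) = 18/54 ≈ 0.3333.
#78e0b4 → (120, 224, 180); #81c1c6 → (129, 193, 198).
R = 120 + 0.3333 × (129 − 120) = 123 → 123
G = 224 + 0.3333 × (193 − 224) = 213.668 → 214
B = 180 + 0.3333 × (198 − 180) = 185.999 → 186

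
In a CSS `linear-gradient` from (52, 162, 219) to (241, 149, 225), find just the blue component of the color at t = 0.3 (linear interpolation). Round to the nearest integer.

B = 219 + 0.3 × (225 − 219) = 220.8 → 221

221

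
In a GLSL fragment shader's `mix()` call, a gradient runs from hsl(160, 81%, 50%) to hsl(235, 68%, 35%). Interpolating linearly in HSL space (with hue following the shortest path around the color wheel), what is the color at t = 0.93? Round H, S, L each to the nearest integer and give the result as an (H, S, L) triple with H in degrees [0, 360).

Hue arc: Δh = 235 − 160 = 75° (|Δh| ≤ 180, already the shorter path).
H = 160 + 0.93 × (75) = 229.75 → 230°
S = 81 + 0.93 × (68 − 81) = 68.91 → 69%
L = 50 + 0.93 × (35 − 50) = 36.05 → 36%

(230, 69, 36)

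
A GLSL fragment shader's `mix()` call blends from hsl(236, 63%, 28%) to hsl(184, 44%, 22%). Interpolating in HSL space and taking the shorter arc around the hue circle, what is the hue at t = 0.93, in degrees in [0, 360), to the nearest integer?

188

Hue arc: Δh = 184 − 236 = -52° (|Δh| ≤ 180, already the shorter path).
H = 236 + 0.93 × (-52) = 187.64 → 188°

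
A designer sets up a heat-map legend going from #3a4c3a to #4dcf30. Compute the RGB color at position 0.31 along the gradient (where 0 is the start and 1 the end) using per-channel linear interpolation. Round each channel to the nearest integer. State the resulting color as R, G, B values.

#3a4c3a → (58, 76, 58); #4dcf30 → (77, 207, 48).
R = 58 + 0.31 × (77 − 58) = 58 + 0.31 × 19 = 63.89 → 64
G = 76 + 0.31 × (207 − 76) = 76 + 0.31 × 131 = 116.61 → 117
B = 58 + 0.31 × (48 − 58) = 58 + 0.31 × -10 = 54.9 → 55

(64, 117, 55)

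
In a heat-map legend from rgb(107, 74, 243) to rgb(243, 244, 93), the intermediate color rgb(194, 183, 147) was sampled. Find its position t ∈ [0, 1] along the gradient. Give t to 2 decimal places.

0.64

Invert the lerp on the G channel (largest span, 170): t = (183 − 74) / (244 − 74) = 109/170 = 0.64118.
Check on R: (194 − 107)/(243 − 107) = 0.6397 ✓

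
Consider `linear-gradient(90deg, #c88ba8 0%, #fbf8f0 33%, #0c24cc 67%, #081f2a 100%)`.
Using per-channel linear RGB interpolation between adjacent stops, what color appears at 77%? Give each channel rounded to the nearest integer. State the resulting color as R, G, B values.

(11, 34, 155)

77% lies between the 67% and 100% stops, so the local fraction is t = (77 − 67)/(100 − 67) = 10/33 ≈ 0.303.
#0c24cc → (12, 36, 204); #081f2a → (8, 31, 42).
R = 12 + 0.303 × (8 − 12) = 10.788 → 11
G = 36 + 0.303 × (31 − 36) = 34.485 → 34
B = 204 + 0.303 × (42 − 204) = 154.914 → 155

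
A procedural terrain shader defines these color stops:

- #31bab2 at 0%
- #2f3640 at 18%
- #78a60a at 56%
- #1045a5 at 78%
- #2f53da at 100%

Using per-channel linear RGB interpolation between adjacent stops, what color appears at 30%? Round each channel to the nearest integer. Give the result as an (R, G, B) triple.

30% lies between the 18% and 56% stops, so the local fraction is t = (30 − 18)/(56 − 18) = 12/38 ≈ 0.3158.
#2f3640 → (47, 54, 64); #78a60a → (120, 166, 10).
R = 47 + 0.3158 × (120 − 47) = 70.053 → 70
G = 54 + 0.3158 × (166 − 54) = 89.37 → 89
B = 64 + 0.3158 × (10 − 64) = 46.947 → 47

(70, 89, 47)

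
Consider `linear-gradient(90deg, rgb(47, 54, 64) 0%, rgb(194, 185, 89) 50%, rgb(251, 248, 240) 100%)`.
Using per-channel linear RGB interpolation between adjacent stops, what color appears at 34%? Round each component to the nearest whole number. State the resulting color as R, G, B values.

34% lies between the 0% and 50% stops, so the local fraction is t = (34 − 0)/(50 − 0) = 34/50 ≈ 0.68.
R = 47 + 0.68 × (194 − 47) = 146.96 → 147
G = 54 + 0.68 × (185 − 54) = 143.08 → 143
B = 64 + 0.68 × (89 − 64) = 81 → 81

(147, 143, 81)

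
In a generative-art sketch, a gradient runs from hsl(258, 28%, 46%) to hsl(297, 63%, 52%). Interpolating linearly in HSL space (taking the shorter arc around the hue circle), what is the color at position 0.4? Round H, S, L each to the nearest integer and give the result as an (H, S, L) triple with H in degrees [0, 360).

(274, 42, 48)

Hue arc: Δh = 297 − 258 = 39° (|Δh| ≤ 180, already the shorter path).
H = 258 + 0.4 × (39) = 273.6 → 274°
S = 28 + 0.4 × (63 − 28) = 42 → 42%
L = 46 + 0.4 × (52 − 46) = 48.4 → 48%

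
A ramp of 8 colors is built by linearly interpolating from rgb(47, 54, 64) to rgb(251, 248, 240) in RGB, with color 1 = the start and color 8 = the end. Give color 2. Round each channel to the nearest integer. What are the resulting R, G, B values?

(76, 82, 89)

With 8 swatches and endpoints inclusive, swatch 2 sits at t = (2 − 1)/(8 − 1) = 1/7 ≈ 0.1429.
R = 47 + 0.1429 × (251 − 47) = 76.152 → 76
G = 54 + 0.1429 × (248 − 54) = 81.723 → 82
B = 64 + 0.1429 × (240 − 64) = 89.15 → 89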